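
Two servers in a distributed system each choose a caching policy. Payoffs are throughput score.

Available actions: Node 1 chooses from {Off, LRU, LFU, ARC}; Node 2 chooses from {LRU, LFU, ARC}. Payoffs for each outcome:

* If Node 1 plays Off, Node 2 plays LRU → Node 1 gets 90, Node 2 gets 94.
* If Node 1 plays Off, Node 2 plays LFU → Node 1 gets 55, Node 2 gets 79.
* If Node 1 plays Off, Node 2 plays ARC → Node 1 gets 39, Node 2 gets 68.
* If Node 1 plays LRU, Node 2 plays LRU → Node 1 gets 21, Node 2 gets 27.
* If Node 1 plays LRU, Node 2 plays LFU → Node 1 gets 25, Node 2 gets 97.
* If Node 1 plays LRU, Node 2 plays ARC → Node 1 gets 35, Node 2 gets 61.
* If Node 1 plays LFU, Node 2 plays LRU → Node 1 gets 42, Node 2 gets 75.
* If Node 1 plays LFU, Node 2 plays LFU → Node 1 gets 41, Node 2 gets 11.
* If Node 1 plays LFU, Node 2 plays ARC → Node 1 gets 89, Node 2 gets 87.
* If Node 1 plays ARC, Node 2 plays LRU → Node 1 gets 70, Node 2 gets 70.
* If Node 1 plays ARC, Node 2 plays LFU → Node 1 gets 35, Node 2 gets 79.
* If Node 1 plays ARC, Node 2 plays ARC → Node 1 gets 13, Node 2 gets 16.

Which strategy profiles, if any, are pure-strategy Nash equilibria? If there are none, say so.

Pure-strategy Nash equilibria: (Off, LRU), (LFU, ARC)

For each player, find the best response to each opponent profile; mutual best responses are the pure NE.
Node 1 against LRU: payoffs 90, 21, 42, 70 → best response Off.
Node 1 against LFU: payoffs 55, 25, 41, 35 → best response Off.
Node 1 against ARC: payoffs 39, 35, 89, 13 → best response LFU.
Node 2 against Off: payoffs 94, 79, 68 → best response LRU.
Node 2 against LRU: payoffs 27, 97, 61 → best response LFU.
Node 2 against LFU: payoffs 75, 11, 87 → best response ARC.
Node 2 against ARC: payoffs 70, 79, 16 → best response LFU.
Mutual best responses: (Off, LRU); (LFU, ARC).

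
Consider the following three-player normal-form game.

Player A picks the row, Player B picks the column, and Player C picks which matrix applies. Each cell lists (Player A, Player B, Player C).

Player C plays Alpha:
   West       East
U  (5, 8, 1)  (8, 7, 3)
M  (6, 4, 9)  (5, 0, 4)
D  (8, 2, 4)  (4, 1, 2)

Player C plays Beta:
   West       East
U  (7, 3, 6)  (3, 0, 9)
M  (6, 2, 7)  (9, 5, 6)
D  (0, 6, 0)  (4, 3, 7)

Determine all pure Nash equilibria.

For each player, find the best response to each opponent profile; mutual best responses are the pure NE.
Player A against (West, Alpha): payoffs 5, 6, 8 → best response D.
Player A against (West, Beta): payoffs 7, 6, 0 → best response U.
Player A against (East, Alpha): payoffs 8, 5, 4 → best response U.
Player A against (East, Beta): payoffs 3, 9, 4 → best response M.
Player B against (U, Alpha): payoffs 8, 7 → best response West.
Player B against (U, Beta): payoffs 3, 0 → best response West.
Player B against (M, Alpha): payoffs 4, 0 → best response West.
Player B against (M, Beta): payoffs 2, 5 → best response East.
Player B against (D, Alpha): payoffs 2, 1 → best response West.
Player B against (D, Beta): payoffs 6, 3 → best response West.
Player C against (U, West): payoffs 1, 6 → best response Beta.
Player C against (U, East): payoffs 3, 9 → best response Beta.
Player C against (M, West): payoffs 9, 7 → best response Alpha.
Player C against (M, East): payoffs 4, 6 → best response Beta.
Player C against (D, West): payoffs 4, 0 → best response Alpha.
Player C against (D, East): payoffs 2, 7 → best response Beta.
Mutual best responses: (U, West, Beta); (M, East, Beta); (D, West, Alpha).

The pure Nash equilibria are (U, West, Beta) and (M, East, Beta) and (D, West, Alpha).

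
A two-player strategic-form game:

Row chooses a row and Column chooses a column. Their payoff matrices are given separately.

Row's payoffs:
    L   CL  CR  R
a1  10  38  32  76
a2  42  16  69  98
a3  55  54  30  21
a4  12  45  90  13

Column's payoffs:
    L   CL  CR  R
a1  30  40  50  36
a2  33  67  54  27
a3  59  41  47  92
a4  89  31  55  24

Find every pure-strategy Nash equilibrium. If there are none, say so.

Check each profile: it is a Nash equilibrium iff no player can strictly gain by switching unilaterally.
(a1, L): Row can switch to a2 (10 → 42). Not NE.
(a1, CL): Row can switch to a3 (38 → 54). Not NE.
(a1, CR): Row can switch to a2 (32 → 69). Not NE.
(a1, R): Row can switch to a2 (76 → 98). Not NE.
(a2, L): Row can switch to a3 (42 → 55). Not NE.
(a2, CL): Row can switch to a1 (16 → 38). Not NE.
(The remaining 10 profiles each have a profitable deviation by the same check.)

This game has no pure Nash equilibrium.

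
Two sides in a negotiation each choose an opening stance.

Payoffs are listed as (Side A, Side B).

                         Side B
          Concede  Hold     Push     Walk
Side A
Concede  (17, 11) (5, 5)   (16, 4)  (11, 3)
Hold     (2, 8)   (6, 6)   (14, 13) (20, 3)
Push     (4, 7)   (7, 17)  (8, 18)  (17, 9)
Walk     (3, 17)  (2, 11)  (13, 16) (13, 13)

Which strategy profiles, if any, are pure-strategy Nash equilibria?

Pure NE: (Concede, Concede)

(Concede, Concede): Side A gets 17, best alternative 4; Side B gets 11, best alternative 5. No profitable deviation — NE.
(Concede, Hold): Side A can switch to Hold (5 → 6). Not NE.
(Concede, Push): Side B can switch to Concede (4 → 11). Not NE.
(Concede, Walk): Side A can switch to Hold (11 → 20). Not NE.
(Hold, Concede): Side A can switch to Concede (2 → 17). Not NE.
(Hold, Hold): Side A can switch to Push (6 → 7). Not NE.
(Hold, Push): Side A can switch to Concede (14 → 16). Not NE.
(Hold, Walk): Side B can switch to Concede (3 → 8). Not NE.
(Push, Concede): Side A can switch to Concede (4 → 17). Not NE.
(The remaining 7 profiles each have a profitable deviation by the same check.)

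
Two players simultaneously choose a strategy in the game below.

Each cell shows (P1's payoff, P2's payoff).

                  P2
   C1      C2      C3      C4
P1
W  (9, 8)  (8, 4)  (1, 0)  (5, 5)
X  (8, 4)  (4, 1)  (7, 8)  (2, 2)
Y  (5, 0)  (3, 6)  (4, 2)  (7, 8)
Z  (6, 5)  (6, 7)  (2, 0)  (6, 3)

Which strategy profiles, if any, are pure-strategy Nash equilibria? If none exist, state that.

(W, C1); (X, C3); (Y, C4)

Mark each player's best response to every combination of opponents' strategies; a profile where every player is best-responding is a pure Nash equilibrium.
P1 against C1: payoffs 9, 8, 5, 6 → best response W.
P1 against C2: payoffs 8, 4, 3, 6 → best response W.
P1 against C3: payoffs 1, 7, 4, 2 → best response X.
P1 against C4: payoffs 5, 2, 7, 6 → best response Y.
P2 against W: payoffs 8, 4, 0, 5 → best response C1.
P2 against X: payoffs 4, 1, 8, 2 → best response C3.
P2 against Y: payoffs 0, 6, 2, 8 → best response C4.
P2 against Z: payoffs 5, 7, 0, 3 → best response C2.
Mutual best responses: (W, C1); (X, C3); (Y, C4).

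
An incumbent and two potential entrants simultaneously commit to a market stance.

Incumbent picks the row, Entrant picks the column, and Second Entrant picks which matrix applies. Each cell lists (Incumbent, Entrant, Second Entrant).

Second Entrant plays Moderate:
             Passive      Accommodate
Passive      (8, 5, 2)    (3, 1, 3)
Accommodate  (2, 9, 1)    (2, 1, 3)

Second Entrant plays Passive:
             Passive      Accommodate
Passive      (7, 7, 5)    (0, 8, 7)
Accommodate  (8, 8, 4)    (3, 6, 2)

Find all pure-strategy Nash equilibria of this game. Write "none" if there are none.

Mark each player's best response to every combination of opponents' strategies; a profile where every player is best-responding is a pure Nash equilibrium.
Incumbent against (Passive, Moderate): payoffs 8, 2 → best response Passive.
Incumbent against (Passive, Passive): payoffs 7, 8 → best response Accommodate.
Incumbent against (Accommodate, Moderate): payoffs 3, 2 → best response Passive.
Incumbent against (Accommodate, Passive): payoffs 0, 3 → best response Accommodate.
Entrant against (Passive, Moderate): payoffs 5, 1 → best response Passive.
Entrant against (Passive, Passive): payoffs 7, 8 → best response Accommodate.
Entrant against (Accommodate, Moderate): payoffs 9, 1 → best response Passive.
Entrant against (Accommodate, Passive): payoffs 8, 6 → best response Passive.
Second Entrant against (Passive, Passive): payoffs 2, 5 → best response Passive.
Second Entrant against (Passive, Accommodate): payoffs 3, 7 → best response Passive.
Second Entrant against (Accommodate, Passive): payoffs 1, 4 → best response Passive.
Second Entrant against (Accommodate, Accommodate): payoffs 3, 2 → best response Moderate.
Mutual best responses: (Accommodate, Passive, Passive).

(Accommodate, Passive, Passive)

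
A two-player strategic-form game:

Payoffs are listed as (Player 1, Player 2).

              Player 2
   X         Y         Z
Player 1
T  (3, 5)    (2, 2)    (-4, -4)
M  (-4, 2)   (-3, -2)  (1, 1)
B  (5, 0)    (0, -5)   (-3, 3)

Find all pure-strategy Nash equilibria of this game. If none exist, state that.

Player 1 against X: payoffs 3, -4, 5 → best response B.
Player 1 against Y: payoffs 2, -3, 0 → best response T.
Player 1 against Z: payoffs -4, 1, -3 → best response M.
Player 2 against T: payoffs 5, 2, -4 → best response X.
Player 2 against M: payoffs 2, -2, 1 → best response X.
Player 2 against B: payoffs 0, -5, 3 → best response Z.
No profile is a mutual best response for all players.

No pure-strategy Nash equilibrium.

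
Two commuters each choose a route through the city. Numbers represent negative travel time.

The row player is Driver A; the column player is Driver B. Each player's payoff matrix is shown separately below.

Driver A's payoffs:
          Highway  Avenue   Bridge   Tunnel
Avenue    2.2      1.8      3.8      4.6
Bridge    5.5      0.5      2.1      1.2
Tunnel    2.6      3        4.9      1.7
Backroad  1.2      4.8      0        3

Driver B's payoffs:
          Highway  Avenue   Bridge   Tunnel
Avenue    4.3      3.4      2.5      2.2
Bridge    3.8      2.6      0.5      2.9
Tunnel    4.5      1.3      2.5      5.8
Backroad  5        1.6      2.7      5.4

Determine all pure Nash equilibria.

(Bridge, Highway)

For each strategy profile, look for a profitable unilateral deviation.
(Avenue, Highway): Driver A can switch to Bridge (2.2 → 5.5). Not NE.
(Avenue, Avenue): Driver A can switch to Tunnel (1.8 → 3). Not NE.
(Avenue, Bridge): Driver A can switch to Tunnel (3.8 → 4.9). Not NE.
(Avenue, Tunnel): Driver B can switch to Highway (2.2 → 4.3). Not NE.
(Bridge, Highway): Driver A gets 5.5, best alternative 2.6; Driver B gets 3.8, best alternative 2.9. No profitable deviation — NE.
(Bridge, Avenue): Driver A can switch to Avenue (0.5 → 1.8). Not NE.
(Bridge, Bridge): Driver A can switch to Avenue (2.1 → 3.8). Not NE.
(The remaining 9 profiles each have a profitable deviation by the same check.)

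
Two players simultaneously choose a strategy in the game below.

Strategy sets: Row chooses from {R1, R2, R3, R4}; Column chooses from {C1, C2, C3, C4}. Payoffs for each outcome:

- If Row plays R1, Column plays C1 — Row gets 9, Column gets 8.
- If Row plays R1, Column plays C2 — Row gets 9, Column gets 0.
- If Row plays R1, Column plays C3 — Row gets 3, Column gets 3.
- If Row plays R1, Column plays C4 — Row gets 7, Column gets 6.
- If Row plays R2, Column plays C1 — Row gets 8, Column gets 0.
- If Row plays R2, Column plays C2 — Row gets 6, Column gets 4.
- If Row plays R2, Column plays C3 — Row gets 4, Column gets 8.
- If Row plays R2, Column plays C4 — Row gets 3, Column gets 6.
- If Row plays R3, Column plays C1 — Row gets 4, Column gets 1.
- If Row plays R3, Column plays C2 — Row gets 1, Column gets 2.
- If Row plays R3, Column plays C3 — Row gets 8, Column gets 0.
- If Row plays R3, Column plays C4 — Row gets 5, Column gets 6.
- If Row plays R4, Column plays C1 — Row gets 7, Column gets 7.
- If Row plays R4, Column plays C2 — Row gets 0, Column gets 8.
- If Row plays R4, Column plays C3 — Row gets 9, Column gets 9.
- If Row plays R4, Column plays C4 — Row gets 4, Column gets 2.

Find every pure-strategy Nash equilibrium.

Row against C1: payoffs 9, 8, 4, 7 → best response R1.
Row against C2: payoffs 9, 6, 1, 0 → best response R1.
Row against C3: payoffs 3, 4, 8, 9 → best response R4.
Row against C4: payoffs 7, 3, 5, 4 → best response R1.
Column against R1: payoffs 8, 0, 3, 6 → best response C1.
Column against R2: payoffs 0, 4, 8, 6 → best response C3.
Column against R3: payoffs 1, 2, 0, 6 → best response C4.
Column against R4: payoffs 7, 8, 9, 2 → best response C3.
Mutual best responses: (R1, C1); (R4, C3).

(R1, C1) and (R4, C3)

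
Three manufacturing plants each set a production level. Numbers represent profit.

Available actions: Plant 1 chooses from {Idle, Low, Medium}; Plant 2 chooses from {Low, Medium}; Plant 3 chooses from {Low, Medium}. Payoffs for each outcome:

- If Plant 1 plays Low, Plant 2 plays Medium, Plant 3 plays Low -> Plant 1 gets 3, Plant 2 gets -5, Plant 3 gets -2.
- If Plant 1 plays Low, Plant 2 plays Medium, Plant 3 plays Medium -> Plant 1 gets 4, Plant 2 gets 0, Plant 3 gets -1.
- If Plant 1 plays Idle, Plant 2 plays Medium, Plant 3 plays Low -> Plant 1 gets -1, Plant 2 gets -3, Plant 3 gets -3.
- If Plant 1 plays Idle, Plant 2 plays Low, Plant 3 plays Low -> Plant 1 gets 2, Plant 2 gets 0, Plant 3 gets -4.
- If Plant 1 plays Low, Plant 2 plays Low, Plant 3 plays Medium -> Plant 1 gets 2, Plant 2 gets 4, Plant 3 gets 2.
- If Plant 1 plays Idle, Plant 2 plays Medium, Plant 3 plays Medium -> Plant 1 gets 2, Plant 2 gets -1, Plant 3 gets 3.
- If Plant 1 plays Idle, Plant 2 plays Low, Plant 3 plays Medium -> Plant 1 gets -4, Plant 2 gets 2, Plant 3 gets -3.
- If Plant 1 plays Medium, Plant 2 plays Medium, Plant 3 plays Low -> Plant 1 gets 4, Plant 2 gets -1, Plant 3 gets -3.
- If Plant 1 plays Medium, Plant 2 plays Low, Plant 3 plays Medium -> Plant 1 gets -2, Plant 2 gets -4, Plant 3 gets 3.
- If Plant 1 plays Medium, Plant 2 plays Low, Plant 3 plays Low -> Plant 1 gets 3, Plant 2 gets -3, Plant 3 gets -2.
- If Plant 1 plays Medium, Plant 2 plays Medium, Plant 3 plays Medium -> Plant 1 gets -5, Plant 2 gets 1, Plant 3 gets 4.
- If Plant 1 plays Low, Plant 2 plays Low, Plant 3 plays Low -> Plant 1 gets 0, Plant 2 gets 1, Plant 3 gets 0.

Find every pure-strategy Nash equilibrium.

(Idle, Low, Low): Plant 1 can switch to Medium (2 → 3). Not NE.
(Idle, Low, Medium): Plant 1 can switch to Low (-4 → 2). Not NE.
(Idle, Medium, Low): Plant 1 can switch to Low (-1 → 3). Not NE.
(Idle, Medium, Medium): Plant 1 can switch to Low (2 → 4). Not NE.
(Low, Low, Low): Plant 1 can switch to Idle (0 → 2). Not NE.
(Low, Low, Medium): Plant 1 gets 2, best alternative -2; Plant 2 gets 4, best alternative 0; Plant 3 gets 2, best alternative 0. No profitable deviation — NE.
(Low, Medium, Low): Plant 1 can switch to Medium (3 → 4). Not NE.
(Low, Medium, Medium): Plant 2 can switch to Low (0 → 4). Not NE.
(Medium, Low, Low): Plant 2 can switch to Medium (-3 → -1). Not NE.
(Medium, Low, Medium): Plant 1 can switch to Low (-2 → 2). Not NE.
(Medium, Medium, Low): Plant 3 can switch to Medium (-3 → 4). Not NE.
(Medium, Medium, Medium): Plant 1 can switch to Idle (-5 → 2). Not NE.

(Low, Low, Medium)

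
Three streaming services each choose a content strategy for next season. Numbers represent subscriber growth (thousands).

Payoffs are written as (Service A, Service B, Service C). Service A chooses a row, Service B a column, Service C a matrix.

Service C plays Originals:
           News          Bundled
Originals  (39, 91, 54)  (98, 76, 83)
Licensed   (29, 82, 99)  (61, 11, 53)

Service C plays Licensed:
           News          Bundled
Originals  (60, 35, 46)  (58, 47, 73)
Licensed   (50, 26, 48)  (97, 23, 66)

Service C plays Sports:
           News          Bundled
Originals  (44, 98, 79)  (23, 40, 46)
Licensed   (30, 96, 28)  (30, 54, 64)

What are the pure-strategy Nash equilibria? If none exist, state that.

Mark each player's best response to every combination of opponents' strategies; a profile where every player is best-responding is a pure Nash equilibrium.
Service A against (News, Originals): payoffs 39, 29 → best response Originals.
Service A against (News, Licensed): payoffs 60, 50 → best response Originals.
Service A against (News, Sports): payoffs 44, 30 → best response Originals.
Service A against (Bundled, Originals): payoffs 98, 61 → best response Originals.
Service A against (Bundled, Licensed): payoffs 58, 97 → best response Licensed.
Service A against (Bundled, Sports): payoffs 23, 30 → best response Licensed.
Service B against (Originals, Originals): payoffs 91, 76 → best response News.
Service B against (Originals, Licensed): payoffs 35, 47 → best response Bundled.
Service B against (Originals, Sports): payoffs 98, 40 → best response News.
Service B against (Licensed, Originals): payoffs 82, 11 → best response News.
Service B against (Licensed, Licensed): payoffs 26, 23 → best response News.
Service B against (Licensed, Sports): payoffs 96, 54 → best response News.
Service C against (Originals, News): payoffs 54, 46, 79 → best response Sports.
Service C against (Originals, Bundled): payoffs 83, 73, 46 → best response Originals.
Service C against (Licensed, News): payoffs 99, 48, 28 → best response Originals.
Service C against (Licensed, Bundled): payoffs 53, 66, 64 → best response Licensed.
Mutual best responses: (Originals, News, Sports).

(Originals, News, Sports)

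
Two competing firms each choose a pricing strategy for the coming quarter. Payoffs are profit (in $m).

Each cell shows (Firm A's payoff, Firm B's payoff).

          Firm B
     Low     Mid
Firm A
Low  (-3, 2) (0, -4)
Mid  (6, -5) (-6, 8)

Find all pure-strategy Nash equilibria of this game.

No pure-strategy Nash equilibrium.

Firm A against Low: payoffs -3, 6 → best response Mid.
Firm A against Mid: payoffs 0, -6 → best response Low.
Firm B against Low: payoffs 2, -4 → best response Low.
Firm B against Mid: payoffs -5, 8 → best response Mid.
No profile is a mutual best response for all players.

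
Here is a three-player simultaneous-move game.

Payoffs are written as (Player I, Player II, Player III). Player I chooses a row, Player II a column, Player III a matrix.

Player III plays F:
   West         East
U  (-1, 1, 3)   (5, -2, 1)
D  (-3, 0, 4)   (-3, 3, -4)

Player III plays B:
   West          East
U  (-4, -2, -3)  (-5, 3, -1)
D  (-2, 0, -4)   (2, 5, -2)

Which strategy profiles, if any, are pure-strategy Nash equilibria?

Pure-strategy Nash equilibria: (U, West, F); (D, East, B)

Check each profile: it is a Nash equilibrium iff no player can strictly gain by switching unilaterally.
(U, West, F): Player I gets -1, best alternative -3; Player II gets 1, best alternative -2; Player III gets 3, best alternative -3. No profitable deviation — NE.
(U, West, B): Player I can switch to D (-4 → -2). Not NE.
(U, East, F): Player II can switch to West (-2 → 1). Not NE.
(U, East, B): Player I can switch to D (-5 → 2). Not NE.
(D, West, F): Player I can switch to U (-3 → -1). Not NE.
(D, West, B): Player II can switch to East (0 → 5). Not NE.
(D, East, F): Player I can switch to U (-3 → 5). Not NE.
(D, East, B): Player I gets 2, best alternative -5; Player II gets 5, best alternative 0; Player III gets -2, best alternative -4. No profitable deviation — NE.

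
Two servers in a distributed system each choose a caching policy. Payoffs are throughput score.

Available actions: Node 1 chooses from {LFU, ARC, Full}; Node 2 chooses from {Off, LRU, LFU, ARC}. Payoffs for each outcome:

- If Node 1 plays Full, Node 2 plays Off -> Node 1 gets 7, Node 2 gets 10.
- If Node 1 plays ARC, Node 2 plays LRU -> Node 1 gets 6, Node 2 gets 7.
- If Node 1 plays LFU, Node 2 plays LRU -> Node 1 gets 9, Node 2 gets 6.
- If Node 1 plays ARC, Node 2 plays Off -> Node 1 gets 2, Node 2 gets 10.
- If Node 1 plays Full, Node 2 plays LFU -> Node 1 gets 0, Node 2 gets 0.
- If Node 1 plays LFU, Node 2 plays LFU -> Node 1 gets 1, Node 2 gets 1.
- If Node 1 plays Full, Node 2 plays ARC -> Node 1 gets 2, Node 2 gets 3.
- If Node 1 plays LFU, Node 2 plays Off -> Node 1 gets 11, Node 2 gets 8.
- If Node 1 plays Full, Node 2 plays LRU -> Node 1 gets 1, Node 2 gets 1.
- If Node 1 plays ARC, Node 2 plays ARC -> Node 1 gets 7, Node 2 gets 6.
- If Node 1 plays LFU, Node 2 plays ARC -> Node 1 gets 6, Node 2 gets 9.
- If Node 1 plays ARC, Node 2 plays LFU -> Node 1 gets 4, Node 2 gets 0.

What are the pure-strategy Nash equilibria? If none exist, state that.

This game has no pure Nash equilibrium.

(LFU, Off): Node 2 can switch to ARC (8 → 9). Not NE.
(LFU, LRU): Node 2 can switch to Off (6 → 8). Not NE.
(LFU, LFU): Node 1 can switch to ARC (1 → 4). Not NE.
(LFU, ARC): Node 1 can switch to ARC (6 → 7). Not NE.
(ARC, Off): Node 1 can switch to LFU (2 → 11). Not NE.
(ARC, LRU): Node 1 can switch to LFU (6 → 9). Not NE.
(ARC, LFU): Node 2 can switch to Off (0 → 10). Not NE.
(ARC, ARC): Node 2 can switch to Off (6 → 10). Not NE.
(Full, Off): Node 1 can switch to LFU (7 → 11). Not NE.
(Full, LRU): Node 1 can switch to LFU (1 → 9). Not NE.
(The remaining 2 profiles each have a profitable deviation by the same check.)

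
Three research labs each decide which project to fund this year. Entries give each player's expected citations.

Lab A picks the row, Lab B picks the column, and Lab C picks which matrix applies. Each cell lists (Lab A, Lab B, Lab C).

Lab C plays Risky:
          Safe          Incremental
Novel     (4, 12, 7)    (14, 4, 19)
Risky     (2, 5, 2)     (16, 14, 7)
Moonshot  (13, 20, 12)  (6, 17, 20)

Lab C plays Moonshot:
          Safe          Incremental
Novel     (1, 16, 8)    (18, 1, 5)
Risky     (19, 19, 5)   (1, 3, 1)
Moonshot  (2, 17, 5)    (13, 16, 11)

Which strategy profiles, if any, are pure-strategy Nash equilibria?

The pure Nash equilibria are (Risky, Safe, Moonshot), (Risky, Incremental, Risky), (Moonshot, Safe, Risky).

Lab A against (Safe, Risky): payoffs 4, 2, 13 → best response Moonshot.
Lab A against (Safe, Moonshot): payoffs 1, 19, 2 → best response Risky.
Lab A against (Incremental, Risky): payoffs 14, 16, 6 → best response Risky.
Lab A against (Incremental, Moonshot): payoffs 18, 1, 13 → best response Novel.
Lab B against (Novel, Risky): payoffs 12, 4 → best response Safe.
Lab B against (Novel, Moonshot): payoffs 16, 1 → best response Safe.
Lab B against (Risky, Risky): payoffs 5, 14 → best response Incremental.
Lab B against (Risky, Moonshot): payoffs 19, 3 → best response Safe.
Lab B against (Moonshot, Risky): payoffs 20, 17 → best response Safe.
Lab B against (Moonshot, Moonshot): payoffs 17, 16 → best response Safe.
Lab C against (Novel, Safe): payoffs 7, 8 → best response Moonshot.
Lab C against (Novel, Incremental): payoffs 19, 5 → best response Risky.
Lab C against (Risky, Safe): payoffs 2, 5 → best response Moonshot.
Lab C against (Risky, Incremental): payoffs 7, 1 → best response Risky.
Lab C against (Moonshot, Safe): payoffs 12, 5 → best response Risky.
Lab C against (Moonshot, Incremental): payoffs 20, 11 → best response Risky.
Mutual best responses: (Risky, Safe, Moonshot); (Risky, Incremental, Risky); (Moonshot, Safe, Risky).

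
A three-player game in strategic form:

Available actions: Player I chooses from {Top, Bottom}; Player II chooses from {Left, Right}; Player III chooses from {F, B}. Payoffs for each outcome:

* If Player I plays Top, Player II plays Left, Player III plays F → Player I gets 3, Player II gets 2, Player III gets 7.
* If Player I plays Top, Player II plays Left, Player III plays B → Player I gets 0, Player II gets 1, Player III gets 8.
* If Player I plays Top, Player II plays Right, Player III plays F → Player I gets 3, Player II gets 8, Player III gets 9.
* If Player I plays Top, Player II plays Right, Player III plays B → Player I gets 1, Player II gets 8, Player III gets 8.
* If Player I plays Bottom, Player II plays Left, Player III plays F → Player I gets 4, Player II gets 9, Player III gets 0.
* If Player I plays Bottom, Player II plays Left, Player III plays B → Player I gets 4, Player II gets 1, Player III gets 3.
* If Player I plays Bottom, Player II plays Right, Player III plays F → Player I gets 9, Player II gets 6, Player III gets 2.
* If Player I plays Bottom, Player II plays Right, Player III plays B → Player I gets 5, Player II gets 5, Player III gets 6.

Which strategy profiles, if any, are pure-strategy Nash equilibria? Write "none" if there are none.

(Bottom, Right, B)

(Top, Left, F): Player I can switch to Bottom (3 → 4). Not NE.
(Top, Left, B): Player I can switch to Bottom (0 → 4). Not NE.
(Top, Right, F): Player I can switch to Bottom (3 → 9). Not NE.
(Top, Right, B): Player I can switch to Bottom (1 → 5). Not NE.
(Bottom, Left, F): Player III can switch to B (0 → 3). Not NE.
(Bottom, Left, B): Player II can switch to Right (1 → 5). Not NE.
(Bottom, Right, F): Player II can switch to Left (6 → 9). Not NE.
(Bottom, Right, B): Player I gets 5, best alternative 1; Player II gets 5, best alternative 1; Player III gets 6, best alternative 2. No profitable deviation — NE.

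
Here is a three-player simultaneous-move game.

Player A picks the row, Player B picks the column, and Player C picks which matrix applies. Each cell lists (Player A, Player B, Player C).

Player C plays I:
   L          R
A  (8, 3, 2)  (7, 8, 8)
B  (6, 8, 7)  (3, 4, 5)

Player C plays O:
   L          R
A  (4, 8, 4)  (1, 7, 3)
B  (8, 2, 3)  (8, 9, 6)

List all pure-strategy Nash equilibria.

Pure-strategy Nash equilibria: (A, R, I) and (B, R, O)

Mark each player's best response to every combination of opponents' strategies; a profile where every player is best-responding is a pure Nash equilibrium.
Player A against (L, I): payoffs 8, 6 → best response A.
Player A against (L, O): payoffs 4, 8 → best response B.
Player A against (R, I): payoffs 7, 3 → best response A.
Player A against (R, O): payoffs 1, 8 → best response B.
Player B against (A, I): payoffs 3, 8 → best response R.
Player B against (A, O): payoffs 8, 7 → best response L.
Player B against (B, I): payoffs 8, 4 → best response L.
Player B against (B, O): payoffs 2, 9 → best response R.
Player C against (A, L): payoffs 2, 4 → best response O.
Player C against (A, R): payoffs 8, 3 → best response I.
Player C against (B, L): payoffs 7, 3 → best response I.
Player C against (B, R): payoffs 5, 6 → best response O.
Mutual best responses: (A, R, I); (B, R, O).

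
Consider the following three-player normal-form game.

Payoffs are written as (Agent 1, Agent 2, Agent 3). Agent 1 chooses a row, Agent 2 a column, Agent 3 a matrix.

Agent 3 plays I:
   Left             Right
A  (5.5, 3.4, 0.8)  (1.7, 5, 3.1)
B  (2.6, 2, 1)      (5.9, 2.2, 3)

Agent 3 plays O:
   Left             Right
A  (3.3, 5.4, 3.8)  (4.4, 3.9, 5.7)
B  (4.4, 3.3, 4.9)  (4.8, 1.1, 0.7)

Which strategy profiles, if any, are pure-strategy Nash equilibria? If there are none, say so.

Agent 1 against (Left, I): payoffs 5.5, 2.6 → best response A.
Agent 1 against (Left, O): payoffs 3.3, 4.4 → best response B.
Agent 1 against (Right, I): payoffs 1.7, 5.9 → best response B.
Agent 1 against (Right, O): payoffs 4.4, 4.8 → best response B.
Agent 2 against (A, I): payoffs 3.4, 5 → best response Right.
Agent 2 against (A, O): payoffs 5.4, 3.9 → best response Left.
Agent 2 against (B, I): payoffs 2, 2.2 → best response Right.
Agent 2 against (B, O): payoffs 3.3, 1.1 → best response Left.
Agent 3 against (A, Left): payoffs 0.8, 3.8 → best response O.
Agent 3 against (A, Right): payoffs 3.1, 5.7 → best response O.
Agent 3 against (B, Left): payoffs 1, 4.9 → best response O.
Agent 3 against (B, Right): payoffs 3, 0.7 → best response I.
Mutual best responses: (B, Left, O); (B, Right, I).

(B, Left, O); (B, Right, I)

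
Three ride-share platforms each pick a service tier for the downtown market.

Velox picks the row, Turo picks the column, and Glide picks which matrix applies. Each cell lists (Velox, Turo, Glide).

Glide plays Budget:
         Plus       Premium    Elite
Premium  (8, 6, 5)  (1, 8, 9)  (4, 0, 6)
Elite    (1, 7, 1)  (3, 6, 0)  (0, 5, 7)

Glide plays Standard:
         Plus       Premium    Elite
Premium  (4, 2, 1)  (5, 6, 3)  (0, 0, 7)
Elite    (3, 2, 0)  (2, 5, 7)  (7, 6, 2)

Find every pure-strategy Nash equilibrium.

There is no pure-strategy Nash equilibrium.

Check each profile: it is a Nash equilibrium iff no player can strictly gain by switching unilaterally.
(Premium, Plus, Budget): Turo can switch to Premium (6 → 8). Not NE.
(Premium, Plus, Standard): Turo can switch to Premium (2 → 6). Not NE.
(Premium, Premium, Budget): Velox can switch to Elite (1 → 3). Not NE.
(Premium, Premium, Standard): Glide can switch to Budget (3 → 9). Not NE.
(Premium, Elite, Budget): Turo can switch to Plus (0 → 6). Not NE.
(Premium, Elite, Standard): Velox can switch to Elite (0 → 7). Not NE.
(Elite, Plus, Budget): Velox can switch to Premium (1 → 8). Not NE.
(Elite, Plus, Standard): Velox can switch to Premium (3 → 4). Not NE.
(The remaining 4 profiles each have a profitable deviation by the same check.)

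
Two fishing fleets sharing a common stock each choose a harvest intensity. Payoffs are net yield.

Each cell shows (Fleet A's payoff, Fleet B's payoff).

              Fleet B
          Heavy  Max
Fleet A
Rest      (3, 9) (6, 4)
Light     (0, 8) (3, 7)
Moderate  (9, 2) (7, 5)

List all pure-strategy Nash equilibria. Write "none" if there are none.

(Moderate, Max)

(Rest, Heavy): Fleet A can switch to Moderate (3 → 9). Not NE.
(Rest, Max): Fleet A can switch to Moderate (6 → 7). Not NE.
(Light, Heavy): Fleet A can switch to Rest (0 → 3). Not NE.
(Light, Max): Fleet A can switch to Rest (3 → 6). Not NE.
(Moderate, Heavy): Fleet B can switch to Max (2 → 5). Not NE.
(Moderate, Max): Fleet A gets 7, best alternative 6; Fleet B gets 5, best alternative 2. No profitable deviation — NE.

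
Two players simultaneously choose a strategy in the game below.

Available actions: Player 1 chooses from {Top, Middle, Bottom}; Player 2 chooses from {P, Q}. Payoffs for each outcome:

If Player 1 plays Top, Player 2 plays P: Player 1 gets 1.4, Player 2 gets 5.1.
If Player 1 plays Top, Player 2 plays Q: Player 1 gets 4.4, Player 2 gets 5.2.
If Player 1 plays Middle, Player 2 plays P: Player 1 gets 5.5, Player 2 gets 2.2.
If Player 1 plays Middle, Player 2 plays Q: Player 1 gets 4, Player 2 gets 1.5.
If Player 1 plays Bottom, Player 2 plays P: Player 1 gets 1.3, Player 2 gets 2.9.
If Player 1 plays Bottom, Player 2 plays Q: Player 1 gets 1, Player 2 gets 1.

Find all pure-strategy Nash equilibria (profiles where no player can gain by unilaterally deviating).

(Top, P): Player 1 can switch to Middle (1.4 → 5.5). Not NE.
(Top, Q): Player 1 gets 4.4, best alternative 4; Player 2 gets 5.2, best alternative 5.1. No profitable deviation — NE.
(Middle, P): Player 1 gets 5.5, best alternative 1.4; Player 2 gets 2.2, best alternative 1.5. No profitable deviation — NE.
(Middle, Q): Player 1 can switch to Top (4 → 4.4). Not NE.
(Bottom, P): Player 1 can switch to Top (1.3 → 1.4). Not NE.
(Bottom, Q): Player 1 can switch to Top (1 → 4.4). Not NE.

Pure-strategy Nash equilibria: (Top, Q) and (Middle, P)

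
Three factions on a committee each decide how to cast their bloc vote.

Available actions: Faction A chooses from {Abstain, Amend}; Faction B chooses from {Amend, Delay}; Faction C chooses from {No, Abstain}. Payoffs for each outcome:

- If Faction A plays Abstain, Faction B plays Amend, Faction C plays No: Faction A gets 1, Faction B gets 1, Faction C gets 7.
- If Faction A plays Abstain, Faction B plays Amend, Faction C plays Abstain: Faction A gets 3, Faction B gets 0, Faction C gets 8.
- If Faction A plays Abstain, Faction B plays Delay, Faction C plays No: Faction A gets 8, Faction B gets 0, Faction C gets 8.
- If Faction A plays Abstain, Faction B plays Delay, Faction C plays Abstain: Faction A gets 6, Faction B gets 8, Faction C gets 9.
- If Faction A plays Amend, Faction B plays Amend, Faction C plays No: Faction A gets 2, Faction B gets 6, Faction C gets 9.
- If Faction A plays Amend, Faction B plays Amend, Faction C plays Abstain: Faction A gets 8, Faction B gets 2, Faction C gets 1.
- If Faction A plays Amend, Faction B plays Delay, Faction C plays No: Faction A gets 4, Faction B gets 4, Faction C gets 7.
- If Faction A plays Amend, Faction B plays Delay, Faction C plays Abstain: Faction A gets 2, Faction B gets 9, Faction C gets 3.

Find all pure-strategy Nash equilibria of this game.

For each player, find the best response to each opponent profile; mutual best responses are the pure NE.
Faction A against (Amend, No): payoffs 1, 2 → best response Amend.
Faction A against (Amend, Abstain): payoffs 3, 8 → best response Amend.
Faction A against (Delay, No): payoffs 8, 4 → best response Abstain.
Faction A against (Delay, Abstain): payoffs 6, 2 → best response Abstain.
Faction B against (Abstain, No): payoffs 1, 0 → best response Amend.
Faction B against (Abstain, Abstain): payoffs 0, 8 → best response Delay.
Faction B against (Amend, No): payoffs 6, 4 → best response Amend.
Faction B against (Amend, Abstain): payoffs 2, 9 → best response Delay.
Faction C against (Abstain, Amend): payoffs 7, 8 → best response Abstain.
Faction C against (Abstain, Delay): payoffs 8, 9 → best response Abstain.
Faction C against (Amend, Amend): payoffs 9, 1 → best response No.
Faction C against (Amend, Delay): payoffs 7, 3 → best response No.
Mutual best responses: (Abstain, Delay, Abstain); (Amend, Amend, No).

Pure-strategy Nash equilibria: (Abstain, Delay, Abstain) and (Amend, Amend, No)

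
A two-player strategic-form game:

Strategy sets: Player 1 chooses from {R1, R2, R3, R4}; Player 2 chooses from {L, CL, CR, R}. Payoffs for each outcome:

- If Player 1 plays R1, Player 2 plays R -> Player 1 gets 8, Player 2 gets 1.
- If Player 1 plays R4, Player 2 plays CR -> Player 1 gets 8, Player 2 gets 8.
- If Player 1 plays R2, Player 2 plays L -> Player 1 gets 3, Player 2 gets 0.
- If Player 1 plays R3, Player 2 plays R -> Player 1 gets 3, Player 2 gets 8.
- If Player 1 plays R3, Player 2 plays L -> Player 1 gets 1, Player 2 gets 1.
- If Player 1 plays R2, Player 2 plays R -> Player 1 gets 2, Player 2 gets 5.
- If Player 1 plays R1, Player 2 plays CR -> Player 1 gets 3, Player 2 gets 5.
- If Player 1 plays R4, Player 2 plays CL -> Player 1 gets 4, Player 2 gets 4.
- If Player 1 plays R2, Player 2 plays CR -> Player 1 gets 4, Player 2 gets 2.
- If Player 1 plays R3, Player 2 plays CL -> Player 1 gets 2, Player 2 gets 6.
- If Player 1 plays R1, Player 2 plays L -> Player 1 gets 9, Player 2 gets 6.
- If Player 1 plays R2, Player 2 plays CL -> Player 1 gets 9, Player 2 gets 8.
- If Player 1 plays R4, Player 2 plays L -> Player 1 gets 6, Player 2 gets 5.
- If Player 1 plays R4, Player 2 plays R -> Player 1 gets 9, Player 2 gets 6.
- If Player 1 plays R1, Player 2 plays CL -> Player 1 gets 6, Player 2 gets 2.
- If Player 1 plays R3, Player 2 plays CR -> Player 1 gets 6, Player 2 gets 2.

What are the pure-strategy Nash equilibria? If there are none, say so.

(R1, L); (R2, CL); (R4, CR)

For each strategy profile, look for a profitable unilateral deviation.
(R1, L): Player 1 gets 9, best alternative 6; Player 2 gets 6, best alternative 5. No profitable deviation — NE.
(R1, CL): Player 1 can switch to R2 (6 → 9). Not NE.
(R1, CR): Player 1 can switch to R2 (3 → 4). Not NE.
(R1, R): Player 1 can switch to R4 (8 → 9). Not NE.
(R2, L): Player 1 can switch to R1 (3 → 9). Not NE.
(R2, CL): Player 1 gets 9, best alternative 6; Player 2 gets 8, best alternative 5. No profitable deviation — NE.
(R2, CR): Player 1 can switch to R3 (4 → 6). Not NE.
(R2, R): Player 1 can switch to R1 (2 → 8). Not NE.
(R3, L): Player 1 can switch to R1 (1 → 9). Not NE.
(R3, CL): Player 1 can switch to R1 (2 → 6). Not NE.
(R4, CR): Player 1 gets 8, best alternative 6; Player 2 gets 8, best alternative 6. No profitable deviation — NE.
(The remaining 5 profiles each have a profitable deviation by the same check.)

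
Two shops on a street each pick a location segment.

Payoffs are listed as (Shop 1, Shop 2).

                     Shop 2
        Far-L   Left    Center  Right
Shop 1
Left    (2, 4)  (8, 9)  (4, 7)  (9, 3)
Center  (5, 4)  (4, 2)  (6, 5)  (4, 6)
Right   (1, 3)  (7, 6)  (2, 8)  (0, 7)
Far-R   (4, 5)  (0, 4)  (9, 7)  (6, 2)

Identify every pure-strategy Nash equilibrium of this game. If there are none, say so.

The pure Nash equilibria are (Left, Left), (Far-R, Center).

Mark each player's best response to every combination of opponents' strategies; a profile where every player is best-responding is a pure Nash equilibrium.
Shop 1 against Far-L: payoffs 2, 5, 1, 4 → best response Center.
Shop 1 against Left: payoffs 8, 4, 7, 0 → best response Left.
Shop 1 against Center: payoffs 4, 6, 2, 9 → best response Far-R.
Shop 1 against Right: payoffs 9, 4, 0, 6 → best response Left.
Shop 2 against Left: payoffs 4, 9, 7, 3 → best response Left.
Shop 2 against Center: payoffs 4, 2, 5, 6 → best response Right.
Shop 2 against Right: payoffs 3, 6, 8, 7 → best response Center.
Shop 2 against Far-R: payoffs 5, 4, 7, 2 → best response Center.
Mutual best responses: (Left, Left); (Far-R, Center).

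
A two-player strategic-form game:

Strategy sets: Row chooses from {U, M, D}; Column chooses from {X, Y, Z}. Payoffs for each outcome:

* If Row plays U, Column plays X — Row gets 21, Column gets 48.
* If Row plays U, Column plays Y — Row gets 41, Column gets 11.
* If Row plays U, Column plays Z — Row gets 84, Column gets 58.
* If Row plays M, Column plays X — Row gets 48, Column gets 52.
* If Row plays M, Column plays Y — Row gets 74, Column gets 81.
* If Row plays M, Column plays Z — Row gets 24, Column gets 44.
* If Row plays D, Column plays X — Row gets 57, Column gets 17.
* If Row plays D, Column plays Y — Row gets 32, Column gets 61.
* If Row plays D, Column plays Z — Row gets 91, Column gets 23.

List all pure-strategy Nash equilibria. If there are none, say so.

Mark each player's best response to every combination of opponents' strategies; a profile where every player is best-responding is a pure Nash equilibrium.
Row against X: payoffs 21, 48, 57 → best response D.
Row against Y: payoffs 41, 74, 32 → best response M.
Row against Z: payoffs 84, 24, 91 → best response D.
Column against U: payoffs 48, 11, 58 → best response Z.
Column against M: payoffs 52, 81, 44 → best response Y.
Column against D: payoffs 17, 61, 23 → best response Y.
Mutual best responses: (M, Y).

(M, Y)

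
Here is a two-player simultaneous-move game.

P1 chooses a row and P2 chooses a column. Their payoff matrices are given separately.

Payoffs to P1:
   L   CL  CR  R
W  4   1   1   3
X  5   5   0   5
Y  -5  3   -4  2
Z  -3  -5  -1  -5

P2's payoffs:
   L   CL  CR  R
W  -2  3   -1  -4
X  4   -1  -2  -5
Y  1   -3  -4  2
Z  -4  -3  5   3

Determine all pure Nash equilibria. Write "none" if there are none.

(X, L)

P1 against L: payoffs 4, 5, -5, -3 → best response X.
P1 against CL: payoffs 1, 5, 3, -5 → best response X.
P1 against CR: payoffs 1, 0, -4, -1 → best response W.
P1 against R: payoffs 3, 5, 2, -5 → best response X.
P2 against W: payoffs -2, 3, -1, -4 → best response CL.
P2 against X: payoffs 4, -1, -2, -5 → best response L.
P2 against Y: payoffs 1, -3, -4, 2 → best response R.
P2 against Z: payoffs -4, -3, 5, 3 → best response CR.
Mutual best responses: (X, L).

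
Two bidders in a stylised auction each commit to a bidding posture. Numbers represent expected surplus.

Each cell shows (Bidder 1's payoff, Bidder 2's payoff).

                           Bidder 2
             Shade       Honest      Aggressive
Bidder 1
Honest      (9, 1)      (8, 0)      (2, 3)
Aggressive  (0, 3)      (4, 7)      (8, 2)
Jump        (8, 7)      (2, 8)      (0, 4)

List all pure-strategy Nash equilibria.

There is no pure-strategy Nash equilibrium.

Mark each player's best response to every combination of opponents' strategies; a profile where every player is best-responding is a pure Nash equilibrium.
Bidder 1 against Shade: payoffs 9, 0, 8 → best response Honest.
Bidder 1 against Honest: payoffs 8, 4, 2 → best response Honest.
Bidder 1 against Aggressive: payoffs 2, 8, 0 → best response Aggressive.
Bidder 2 against Honest: payoffs 1, 0, 3 → best response Aggressive.
Bidder 2 against Aggressive: payoffs 3, 7, 2 → best response Honest.
Bidder 2 against Jump: payoffs 7, 8, 4 → best response Honest.
No profile is a mutual best response for all players.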